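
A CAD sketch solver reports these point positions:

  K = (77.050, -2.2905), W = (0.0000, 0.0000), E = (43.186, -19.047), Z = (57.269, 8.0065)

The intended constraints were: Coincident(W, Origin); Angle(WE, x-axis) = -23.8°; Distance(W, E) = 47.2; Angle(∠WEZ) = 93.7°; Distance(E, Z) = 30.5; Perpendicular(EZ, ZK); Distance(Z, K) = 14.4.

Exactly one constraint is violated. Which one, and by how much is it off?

Distance(Z, K) = 14.4 — off by 7.90.

W = (0.00, 0.00) ✓; WE at -23.80° ✓; |WE| = 47.20 ✓; ∠WEZ = 93.70° ✓; |EZ| = 30.50 ✓; ∠(EZ, ZK) = 90.00° ✓; |ZK| = 22.30 ✗.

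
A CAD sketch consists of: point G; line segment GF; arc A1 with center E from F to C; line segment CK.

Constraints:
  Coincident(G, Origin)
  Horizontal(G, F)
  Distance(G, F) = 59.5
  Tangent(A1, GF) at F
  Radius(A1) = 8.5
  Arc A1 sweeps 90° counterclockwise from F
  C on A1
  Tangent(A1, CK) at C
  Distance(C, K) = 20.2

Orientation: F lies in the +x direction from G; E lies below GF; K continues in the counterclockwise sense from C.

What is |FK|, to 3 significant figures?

29.9

G is at the origin; G and F share the same y with |GF| = 59.5 and F on the +x side, so F = (59.5, 0.00). A1 meets GF tangentially, so EF is at right angles to GF, so E = F + (0, -8.5) = (59.5, -8.50). On A1, F sits at bearing 90° from E; a 90° counterclockwise sweep puts C at bearing 180°, so C = E + 8.5·(cos 180°, sin 180°) = (51.0, -8.50). Tangency of A1 to CK means the radius EC is perpendicular to CK, so CK runs along (−sin 180°, cos 180°); with |CK| = 20.2, K = (51.0, -28.7). Then |FK| = |K − F| = 29.9.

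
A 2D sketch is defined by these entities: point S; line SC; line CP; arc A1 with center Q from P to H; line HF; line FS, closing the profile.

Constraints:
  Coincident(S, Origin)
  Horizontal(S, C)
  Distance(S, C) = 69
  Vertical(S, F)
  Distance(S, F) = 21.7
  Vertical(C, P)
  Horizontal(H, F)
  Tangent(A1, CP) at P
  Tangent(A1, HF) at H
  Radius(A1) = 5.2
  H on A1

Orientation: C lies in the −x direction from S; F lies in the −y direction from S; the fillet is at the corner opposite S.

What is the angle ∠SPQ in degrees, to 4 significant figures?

13.45°

S is at the origin; SC is horizontal with |SC| = 69.0 and C on the −x side, so C = (-69.00, 0.000). S and F share the same x with |SF| = 21.7 and F on the −y side, so F = (0.000, -21.70). The virtual corner opposite S is at (-69.00, -21.70). The tangent condition forces QP to be normal to CP and tangency of A1 to HF means the radius QH is perpendicular to HF, with radius 5.2, so the center Q sits 5.2 in from both sides at Q = (-63.80, -16.50). That places the tangent points at P = (-69.00, -16.50) on CP and H = (-63.80, -21.70) on HF. Then cos ∠SPQ = PS·PQ / (|PS||PQ|), giving 13.45°.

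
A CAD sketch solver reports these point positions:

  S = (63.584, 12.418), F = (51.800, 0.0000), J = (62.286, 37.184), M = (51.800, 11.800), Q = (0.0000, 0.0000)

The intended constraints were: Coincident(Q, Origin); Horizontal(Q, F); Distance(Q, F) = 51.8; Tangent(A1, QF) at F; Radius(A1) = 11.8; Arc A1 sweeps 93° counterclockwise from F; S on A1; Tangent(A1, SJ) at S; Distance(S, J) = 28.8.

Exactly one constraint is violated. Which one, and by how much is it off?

Distance(S, J) = 28.8 — off by 4.00.

Q = (0.00, 0.00) ✓; Q.y = 0.00, F.y = 0.00 ✓; |QF| = 51.80 ✓; ∠(MF, FQ) = 90.00° ✓; |MF| = 11.80 ✓; bearing(M→S) − bearing(M→F) = 93.00° ✓; |MS| = 11.80 ✓; ∠(MS, SJ) = 90.00° ✓; |SJ| = 24.80 ✗.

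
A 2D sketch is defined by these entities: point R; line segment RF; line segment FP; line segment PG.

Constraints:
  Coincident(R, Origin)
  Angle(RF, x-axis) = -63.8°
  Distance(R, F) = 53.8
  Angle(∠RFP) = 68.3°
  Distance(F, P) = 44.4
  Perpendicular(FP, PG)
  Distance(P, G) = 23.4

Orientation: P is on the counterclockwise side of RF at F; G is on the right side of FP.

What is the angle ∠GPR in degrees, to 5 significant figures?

153.88°

∠RFP = 68.3°, so FP runs at -63.8° + (180° − 68.3°) = 47.900° from the x-axis; with |FP| = 44.4, P = F + 44.4·(cos 47.900°, sin 47.900°) = (53.520, -15.329). FP is perpendicular to PG; with |PG| = 23.4 on the right of FP, G = P + 23.4·(0.74198, -0.67043) = (70.882, -31.017). Then cos ∠GPR = PG·PR / (|PG||PR|), giving 153.88°.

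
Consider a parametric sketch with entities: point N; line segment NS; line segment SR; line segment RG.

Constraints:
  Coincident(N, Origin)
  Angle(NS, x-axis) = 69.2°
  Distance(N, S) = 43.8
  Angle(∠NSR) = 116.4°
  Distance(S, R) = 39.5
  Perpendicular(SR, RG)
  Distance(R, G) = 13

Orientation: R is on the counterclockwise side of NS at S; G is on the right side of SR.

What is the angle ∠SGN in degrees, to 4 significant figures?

23.31°

N is at the origin; NS runs at 69.2° with length 43.8, so S = 43.8·(cos 69.2°, sin 69.2°) = (15.55, 40.95). ∠NSR = 116.4°, so SR runs at 69.2° + (180° − 116.4°) = 132.8° from the x-axis; with |SR| = 39.5, R = S + 39.5·(cos 132.8°, sin 132.8°) = (-11.28, 69.93). The perpendicularity gives RG at right angles to SR; with |RG| = 13.0 on the right of SR, G = R + 13.0·(0.7337, 0.6794) = (-1.746, 78.76). Then cos ∠SGN = GS·GN / (|GS||GN|), giving 23.31°.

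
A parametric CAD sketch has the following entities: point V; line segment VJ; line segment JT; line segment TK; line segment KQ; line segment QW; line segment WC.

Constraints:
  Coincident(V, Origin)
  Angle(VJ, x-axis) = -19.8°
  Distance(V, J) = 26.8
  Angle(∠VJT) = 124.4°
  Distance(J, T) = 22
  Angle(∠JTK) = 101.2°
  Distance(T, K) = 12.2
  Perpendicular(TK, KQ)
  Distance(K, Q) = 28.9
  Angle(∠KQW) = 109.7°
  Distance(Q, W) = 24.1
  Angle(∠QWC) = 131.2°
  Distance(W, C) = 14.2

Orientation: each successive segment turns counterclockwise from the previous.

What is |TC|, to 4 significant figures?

37.83

V is at the origin; VJ runs at -19.8° with length 26.8, so J = (25.22, -9.078). ∠VJT = 124.4° gives JT at 35.80° from the x-axis; with |JT| = 22.0, T = (43.06, 3.791). ∠JTK = 101.2° gives TK at 114.6° from the x-axis; with |TK| = 12.2, K = (37.98, 14.88). The perpendicularity gives KQ at right angles to TK, so KQ runs at -155.4°; with |KQ| = 28.9, Q = (11.70, 2.853). ∠KQW = 109.7° gives QW at -85.10° from the x-axis; with |QW| = 24.1, W = (13.76, -21.16). ∠QWC = 131.2° gives WC at -36.30° from the x-axis; with |WC| = 14.2, C = (25.21, -29.57). Then |TC| = |C − T| = 37.83.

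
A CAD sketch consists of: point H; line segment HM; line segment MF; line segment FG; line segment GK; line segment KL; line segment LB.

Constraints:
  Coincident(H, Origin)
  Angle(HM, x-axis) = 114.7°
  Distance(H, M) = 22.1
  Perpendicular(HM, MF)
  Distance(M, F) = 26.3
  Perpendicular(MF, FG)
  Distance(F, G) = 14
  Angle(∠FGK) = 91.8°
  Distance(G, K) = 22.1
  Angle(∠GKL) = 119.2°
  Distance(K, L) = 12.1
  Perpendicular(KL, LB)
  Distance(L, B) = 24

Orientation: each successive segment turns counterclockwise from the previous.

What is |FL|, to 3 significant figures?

28.6

H is at the origin; HM runs at 114.7° with length 22.1, so M = (-9.23, 20.1). The perpendicularity gives MF at right angles to HM, so MF runs at -155°; with |MF| = 26.3, F = (-33.1, 9.09). MF ⟂ FG, so FG runs at -65.3°; with |FG| = 14.0, G = (-27.3, -3.63). ∠FGK = 91.8° gives GK at 22.9° from the x-axis; with |GK| = 22.1, K = (-6.92, 4.97). ∠GKL = 119.2° gives KL at 83.7° from the x-axis; with |KL| = 12.1, L = (-5.59, 17.0). Then |FL| = |L − F| = 28.6.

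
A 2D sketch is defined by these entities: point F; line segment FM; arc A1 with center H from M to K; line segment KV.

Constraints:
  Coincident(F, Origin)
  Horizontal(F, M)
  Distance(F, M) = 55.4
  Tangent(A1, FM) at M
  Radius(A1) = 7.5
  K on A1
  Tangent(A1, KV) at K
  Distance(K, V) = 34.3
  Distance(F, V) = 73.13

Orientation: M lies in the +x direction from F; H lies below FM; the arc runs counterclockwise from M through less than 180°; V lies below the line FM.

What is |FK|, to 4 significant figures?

49.34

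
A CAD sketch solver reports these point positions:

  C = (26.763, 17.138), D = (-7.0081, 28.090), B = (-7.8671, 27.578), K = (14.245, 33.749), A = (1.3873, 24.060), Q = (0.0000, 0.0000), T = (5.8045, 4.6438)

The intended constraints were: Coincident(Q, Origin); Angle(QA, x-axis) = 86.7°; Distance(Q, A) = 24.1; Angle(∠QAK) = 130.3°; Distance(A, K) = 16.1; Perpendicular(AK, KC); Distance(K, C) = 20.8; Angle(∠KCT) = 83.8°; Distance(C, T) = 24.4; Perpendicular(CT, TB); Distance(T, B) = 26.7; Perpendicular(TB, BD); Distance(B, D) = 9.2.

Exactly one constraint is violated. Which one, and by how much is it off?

Distance(B, D) = 9.2 — off by 8.20.

Q = (0.00, 0.00) ✓; QA at 86.70° ✓; |QA| = 24.10 ✓; ∠QAK = 130.3° ✓; |AK| = 16.10 ✓; ∠(AK, KC) = 90.00° ✓; |KC| = 20.80 ✓; ∠KCT = 83.80° ✓; |CT| = 24.40 ✓; ∠(CT, TB) = 90.00° ✓; |TB| = 26.70 ✓; ∠(TB, BD) = 90.00° ✓; |BD| = 1.000 ✗.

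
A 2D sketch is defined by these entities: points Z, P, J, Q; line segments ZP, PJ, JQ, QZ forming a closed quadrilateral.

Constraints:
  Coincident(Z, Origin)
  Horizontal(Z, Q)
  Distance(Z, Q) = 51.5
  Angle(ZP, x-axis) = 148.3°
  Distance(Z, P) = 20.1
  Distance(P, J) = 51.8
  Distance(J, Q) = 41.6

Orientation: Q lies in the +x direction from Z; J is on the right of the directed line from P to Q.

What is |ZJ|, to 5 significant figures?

32.619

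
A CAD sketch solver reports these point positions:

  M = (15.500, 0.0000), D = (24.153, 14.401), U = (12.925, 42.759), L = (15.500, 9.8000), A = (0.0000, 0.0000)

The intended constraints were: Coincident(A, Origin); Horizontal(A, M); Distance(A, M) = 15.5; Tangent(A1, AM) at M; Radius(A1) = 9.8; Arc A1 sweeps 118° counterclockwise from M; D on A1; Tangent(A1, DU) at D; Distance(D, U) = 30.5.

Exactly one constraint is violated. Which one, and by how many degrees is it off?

Tangent(A1, DU) at D — off by 6.40°.

A = (0.00, 0.00) ✓; A.y = 0.00, M.y = 0.00 ✓; |AM| = 15.50 ✓; ∠(LM, MA) = 90.00° ✓; |LM| = 9.800 ✓; bearing(L→D) − bearing(L→M) = 118.0° ✓; |LD| = 9.800 ✓; ∠(LD, DU) = 96.40° ✗; |DU| = 30.50 ✓.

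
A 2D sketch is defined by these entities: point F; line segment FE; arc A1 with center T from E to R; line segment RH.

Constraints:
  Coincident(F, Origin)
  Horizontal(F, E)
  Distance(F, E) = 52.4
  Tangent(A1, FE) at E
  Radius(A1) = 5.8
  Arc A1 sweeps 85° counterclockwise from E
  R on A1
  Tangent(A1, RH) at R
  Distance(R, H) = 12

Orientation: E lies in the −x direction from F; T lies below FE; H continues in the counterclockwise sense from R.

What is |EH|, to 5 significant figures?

18.550

On A1, E sits at bearing 90° from T; an 85° counterclockwise sweep puts R at bearing 175°, so R = T + 5.8·(cos 175°, sin 175°) = (-58.178, -5.2945). The tangent condition forces TR to be normal to RH, so RH runs along (−sin 175°, cos 175°); with |RH| = 12.0, H = (-59.224, -17.249). Then |EH| = |H − E| = 18.550.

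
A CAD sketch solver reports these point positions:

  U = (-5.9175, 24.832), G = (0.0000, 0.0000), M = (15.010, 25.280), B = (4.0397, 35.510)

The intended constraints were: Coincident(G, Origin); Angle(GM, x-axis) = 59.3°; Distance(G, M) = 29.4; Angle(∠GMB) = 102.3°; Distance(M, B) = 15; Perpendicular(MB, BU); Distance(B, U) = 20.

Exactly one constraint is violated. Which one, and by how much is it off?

Distance(B, U) = 20 — off by 5.40.

G = (0.00, 0.00) ✓; GM at 59.30° ✓; |GM| = 29.40 ✓; ∠GMB = 102.3° ✓; |MB| = 15.00 ✓; ∠(MB, BU) = 90.00° ✓; |BU| = 14.60 ✗.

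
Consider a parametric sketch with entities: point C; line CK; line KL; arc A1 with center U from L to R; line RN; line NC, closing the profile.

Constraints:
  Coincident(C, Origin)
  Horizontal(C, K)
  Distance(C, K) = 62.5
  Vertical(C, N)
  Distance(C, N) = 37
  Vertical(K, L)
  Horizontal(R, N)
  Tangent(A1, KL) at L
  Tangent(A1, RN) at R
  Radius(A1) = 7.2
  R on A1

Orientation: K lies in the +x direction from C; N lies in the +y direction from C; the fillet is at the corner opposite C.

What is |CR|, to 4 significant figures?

66.54

C is at the origin; CK is horizontal with |CK| = 62.5 and K on the +x side, so K = (62.50, 0.000). CN is vertical with |CN| = 37.0 and N on the +y side, so N = (0.000, 37.00). The virtual corner opposite C is at (62.50, 37.00). The tangent condition forces UL to be normal to KL and the tangent condition forces UR to be normal to RN, with radius 7.2, so the center U sits 7.2 in from both sides at U = (55.30, 29.80). That places the tangent points at L = (62.50, 29.80) on KL and R = (55.30, 37.00) on RN. Then |CR| = |R − C| = 66.54.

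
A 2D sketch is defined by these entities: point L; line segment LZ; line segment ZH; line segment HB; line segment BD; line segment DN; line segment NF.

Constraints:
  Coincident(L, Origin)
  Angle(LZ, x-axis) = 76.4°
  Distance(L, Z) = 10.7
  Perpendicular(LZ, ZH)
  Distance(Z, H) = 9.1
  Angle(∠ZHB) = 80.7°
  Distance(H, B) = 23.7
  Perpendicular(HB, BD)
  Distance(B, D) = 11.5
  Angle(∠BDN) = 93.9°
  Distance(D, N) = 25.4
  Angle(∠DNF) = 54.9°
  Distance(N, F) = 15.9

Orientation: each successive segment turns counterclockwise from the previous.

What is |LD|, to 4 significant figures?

12.42

∠ZHB = 80.7° gives HB at -94.30° from the x-axis; with |HB| = 23.7, B = (-8.106, -11.09). HB ⟂ BD, so BD runs at -4.300°; with |BD| = 11.5, D = (3.362, -11.96). Then |LD| = |D − L| = 12.42.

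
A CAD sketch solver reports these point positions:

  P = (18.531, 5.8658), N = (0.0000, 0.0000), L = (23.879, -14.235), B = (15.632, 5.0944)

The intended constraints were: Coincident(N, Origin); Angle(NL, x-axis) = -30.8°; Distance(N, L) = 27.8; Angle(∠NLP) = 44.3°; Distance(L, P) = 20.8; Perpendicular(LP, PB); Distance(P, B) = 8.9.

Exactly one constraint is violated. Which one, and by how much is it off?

Distance(P, B) = 8.9 — off by 5.90.

N = (0.00, 0.00) ✓; NL at -30.80° ✓; |NL| = 27.80 ✓; ∠NLP = 44.30° ✓; |LP| = 20.80 ✓; ∠(LP, PB) = 90.00° ✓; |PB| = 3.000 ✗.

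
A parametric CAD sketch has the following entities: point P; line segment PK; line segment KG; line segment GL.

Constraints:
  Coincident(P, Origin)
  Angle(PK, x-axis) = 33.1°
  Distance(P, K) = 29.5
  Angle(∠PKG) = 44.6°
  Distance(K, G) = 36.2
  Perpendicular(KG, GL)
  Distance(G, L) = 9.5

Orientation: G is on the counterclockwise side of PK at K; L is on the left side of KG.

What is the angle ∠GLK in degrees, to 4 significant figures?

75.30°

P is at the origin; PK runs at 33.1° with length 29.5, so K = 29.5·(cos 33.1°, sin 33.1°) = (24.71, 16.11). ∠PKG = 44.6°, so KG runs at 33.1° + (180° − 44.6°) = 168.5° from the x-axis; with |KG| = 36.2, G = K + 36.2·(cos 168.5°, sin 168.5°) = (-10.76, 23.33). The perpendicularity gives GL at right angles to KG; with |GL| = 9.5 on the left of KG, L = G + 9.5·(-0.1994, -0.9799) = (-12.65, 14.02). Then cos ∠GLK = LG·LK / (|LG||LK|), giving 75.30°.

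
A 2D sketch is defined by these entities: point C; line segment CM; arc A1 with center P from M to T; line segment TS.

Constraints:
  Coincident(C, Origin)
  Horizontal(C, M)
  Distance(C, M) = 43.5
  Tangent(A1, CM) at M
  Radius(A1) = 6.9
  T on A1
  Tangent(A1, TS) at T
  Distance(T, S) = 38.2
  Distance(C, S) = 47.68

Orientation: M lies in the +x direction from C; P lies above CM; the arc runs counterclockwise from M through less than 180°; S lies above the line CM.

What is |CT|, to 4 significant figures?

50.12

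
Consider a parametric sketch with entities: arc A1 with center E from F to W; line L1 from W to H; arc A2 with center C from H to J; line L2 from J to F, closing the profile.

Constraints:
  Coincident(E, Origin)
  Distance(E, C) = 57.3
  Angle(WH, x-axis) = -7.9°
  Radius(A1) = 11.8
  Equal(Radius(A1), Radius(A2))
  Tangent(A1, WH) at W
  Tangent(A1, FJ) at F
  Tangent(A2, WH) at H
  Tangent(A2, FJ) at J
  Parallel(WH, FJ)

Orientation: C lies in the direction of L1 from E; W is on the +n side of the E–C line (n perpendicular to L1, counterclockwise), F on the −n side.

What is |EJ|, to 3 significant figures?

58.5

The slot axis is L1's direction at -7.9°, so u = (cos -7.9°, sin -7.9°) = (0.991, -0.137) and n = (−sin -7.9°, cos -7.9°) = (0.137, 0.991). E is at the origin and C lies 57.3 along u from E, so C = 57.3·u = (56.8, -7.88). Tangency of A1 to both parallel lines with radius 11.8 puts W and F at E ± 11.8·n: W = (1.62, 11.7), F = (-1.62, -11.7). Equal radii place H and J the same way about C: H = C + 11.8·n = (58.4, 3.81), J = C − 11.8·n = (55.1, -19.6). Then |EJ| = |J − E| = 58.5.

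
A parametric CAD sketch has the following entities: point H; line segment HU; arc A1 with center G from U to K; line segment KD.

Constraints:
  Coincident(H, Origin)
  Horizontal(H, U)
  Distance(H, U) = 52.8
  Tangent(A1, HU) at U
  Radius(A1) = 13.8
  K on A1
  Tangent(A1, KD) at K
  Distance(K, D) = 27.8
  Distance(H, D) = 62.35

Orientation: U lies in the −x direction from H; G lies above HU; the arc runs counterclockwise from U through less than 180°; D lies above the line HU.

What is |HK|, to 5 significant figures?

42.533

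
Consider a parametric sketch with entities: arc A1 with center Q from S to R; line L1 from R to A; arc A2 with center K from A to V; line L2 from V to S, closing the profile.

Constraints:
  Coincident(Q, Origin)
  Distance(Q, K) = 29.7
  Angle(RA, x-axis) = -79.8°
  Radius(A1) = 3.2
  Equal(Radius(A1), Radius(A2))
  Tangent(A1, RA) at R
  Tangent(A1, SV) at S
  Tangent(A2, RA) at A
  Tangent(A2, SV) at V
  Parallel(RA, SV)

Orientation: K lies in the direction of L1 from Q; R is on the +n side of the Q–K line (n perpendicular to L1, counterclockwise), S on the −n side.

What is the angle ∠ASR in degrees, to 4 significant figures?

77.84°

Tangency of A1 to both parallel lines with radius 3.2 puts R and S at Q ± 3.2·n: R = (3.149, 0.5667), S = (-3.149, -0.5667). Equal radii place A and V the same way about K: A = K + 3.2·n = (8.409, -28.66), V = K − 3.2·n = (2.110, -29.80). Then cos ∠ASR = SA·SR / (|SA||SR|), giving 77.84°.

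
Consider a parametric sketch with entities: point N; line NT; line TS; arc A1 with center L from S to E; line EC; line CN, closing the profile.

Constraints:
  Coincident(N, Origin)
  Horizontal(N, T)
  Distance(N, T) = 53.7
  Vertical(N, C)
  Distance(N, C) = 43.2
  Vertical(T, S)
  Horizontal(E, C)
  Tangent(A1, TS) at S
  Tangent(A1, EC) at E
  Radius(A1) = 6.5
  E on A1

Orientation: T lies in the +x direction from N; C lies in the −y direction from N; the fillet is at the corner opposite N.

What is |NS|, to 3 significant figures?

65.0

The virtual corner opposite N is at (53.7, -43.2). The tangent condition forces LS to be normal to TS and the tangent condition forces LE to be normal to EC, with radius 6.5, so the center L sits 6.5 in from both sides at L = (47.2, -36.7). That places the tangent points at S = (53.7, -36.7) on TS and E = (47.2, -43.2) on EC. Then |NS| = |S − N| = 65.0.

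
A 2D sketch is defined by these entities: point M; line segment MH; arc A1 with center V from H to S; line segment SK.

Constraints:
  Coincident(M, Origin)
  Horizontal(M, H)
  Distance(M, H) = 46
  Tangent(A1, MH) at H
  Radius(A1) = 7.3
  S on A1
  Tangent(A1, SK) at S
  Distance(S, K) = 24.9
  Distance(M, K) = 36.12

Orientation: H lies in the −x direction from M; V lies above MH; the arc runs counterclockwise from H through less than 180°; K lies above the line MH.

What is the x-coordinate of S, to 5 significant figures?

-39.822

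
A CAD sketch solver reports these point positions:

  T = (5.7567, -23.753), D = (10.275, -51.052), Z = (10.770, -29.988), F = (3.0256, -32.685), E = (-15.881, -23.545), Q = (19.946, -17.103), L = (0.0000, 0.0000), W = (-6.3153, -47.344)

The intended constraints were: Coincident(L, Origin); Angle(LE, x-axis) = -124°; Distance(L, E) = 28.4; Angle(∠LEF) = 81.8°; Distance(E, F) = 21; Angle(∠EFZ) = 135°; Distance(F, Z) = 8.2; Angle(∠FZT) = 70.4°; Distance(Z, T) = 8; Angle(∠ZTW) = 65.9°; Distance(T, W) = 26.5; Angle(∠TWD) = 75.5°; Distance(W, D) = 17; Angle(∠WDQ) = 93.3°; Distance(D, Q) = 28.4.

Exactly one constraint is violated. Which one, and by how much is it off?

Distance(D, Q) = 28.4 — off by 6.90.

L = (0.00, 0.00) ✓; LE at -124.0° ✓; |LE| = 28.40 ✓; ∠LEF = 81.80° ✓; |EF| = 21.00 ✓; ∠EFZ = 135.0° ✓; |FZ| = 8.201 ✓; ∠FZT = 70.40° ✓; |ZT| = 8.001 ✓; ∠ZTW = 65.90° ✓; |TW| = 26.50 ✓; ∠TWD = 75.50° ✓; |WD| = 17.00 ✓; ∠WDQ = 93.30° ✓; |DQ| = 35.30 ✗.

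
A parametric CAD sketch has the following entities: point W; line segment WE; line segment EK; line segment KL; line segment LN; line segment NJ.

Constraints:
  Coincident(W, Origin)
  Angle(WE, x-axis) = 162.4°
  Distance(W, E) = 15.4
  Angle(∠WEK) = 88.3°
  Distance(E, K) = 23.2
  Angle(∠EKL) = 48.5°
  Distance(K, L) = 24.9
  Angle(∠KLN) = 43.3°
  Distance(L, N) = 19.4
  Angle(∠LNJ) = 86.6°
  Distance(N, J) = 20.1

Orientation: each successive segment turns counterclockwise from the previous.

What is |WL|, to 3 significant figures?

7.04

∠WEK = 88.3° gives EK at -106° from the x-axis; with |EK| = 23.2, K = (-21.0, -17.7). ∠EKL = 48.5° gives KL at 25.6° from the x-axis; with |KL| = 24.9, L = (1.42, -6.90). Then |WL| = |L − W| = 7.04.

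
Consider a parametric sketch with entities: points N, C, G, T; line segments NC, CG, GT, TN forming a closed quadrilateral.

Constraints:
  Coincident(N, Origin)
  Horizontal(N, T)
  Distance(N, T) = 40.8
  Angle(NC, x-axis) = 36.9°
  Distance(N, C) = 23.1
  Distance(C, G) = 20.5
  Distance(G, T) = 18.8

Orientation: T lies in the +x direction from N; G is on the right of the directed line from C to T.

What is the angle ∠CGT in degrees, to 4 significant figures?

83.83°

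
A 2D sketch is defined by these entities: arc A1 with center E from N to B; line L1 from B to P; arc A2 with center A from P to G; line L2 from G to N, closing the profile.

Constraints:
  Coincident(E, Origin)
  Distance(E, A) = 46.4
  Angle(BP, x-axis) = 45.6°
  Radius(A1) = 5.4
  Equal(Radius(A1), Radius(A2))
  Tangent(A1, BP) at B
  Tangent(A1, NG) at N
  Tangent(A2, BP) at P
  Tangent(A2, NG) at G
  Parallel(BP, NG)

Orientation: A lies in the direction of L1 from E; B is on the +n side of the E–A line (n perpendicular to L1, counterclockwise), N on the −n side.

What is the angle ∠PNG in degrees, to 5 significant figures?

13.103°

The slot axis is L1's direction at 45.6°, so u = (cos 45.6°, sin 45.6°) = (0.69966, 0.71447) and n = (−sin 45.6°, cos 45.6°) = (-0.71447, 0.69966). E is at the origin and A lies 46.4 along u from E, so A = 46.4·u = (32.464, 33.152). Tangency of A1 to both parallel lines with radius 5.4 puts B and N at E ± 5.4·n: B = (-3.8582, 3.7782), N = (3.8582, -3.7782). Equal radii place P and G the same way about A: P = A + 5.4·n = (28.606, 36.930), G = A − 5.4·n = (36.323, 29.373). Then cos ∠PNG = NP·NG / (|NP||NG|), giving 13.103°.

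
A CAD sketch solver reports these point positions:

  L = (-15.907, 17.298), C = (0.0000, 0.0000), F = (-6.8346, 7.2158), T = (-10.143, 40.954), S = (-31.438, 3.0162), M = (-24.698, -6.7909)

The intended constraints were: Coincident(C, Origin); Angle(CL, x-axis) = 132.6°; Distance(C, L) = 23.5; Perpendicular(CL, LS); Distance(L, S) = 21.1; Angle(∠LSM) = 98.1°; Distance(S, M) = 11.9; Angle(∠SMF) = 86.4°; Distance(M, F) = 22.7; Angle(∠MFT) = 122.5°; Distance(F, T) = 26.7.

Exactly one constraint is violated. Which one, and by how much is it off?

Distance(F, T) = 26.7 — off by 7.20.

C = (0.00, 0.00) ✓; CL at 132.6° ✓; |CL| = 23.50 ✓; ∠(CL, LS) = 90.00° ✓; |LS| = 21.10 ✓; ∠LSM = 98.10° ✓; |SM| = 11.90 ✓; ∠SMF = 86.40° ✓; |MF| = 22.70 ✓; ∠MFT = 122.5° ✓; |FT| = 33.90 ✗.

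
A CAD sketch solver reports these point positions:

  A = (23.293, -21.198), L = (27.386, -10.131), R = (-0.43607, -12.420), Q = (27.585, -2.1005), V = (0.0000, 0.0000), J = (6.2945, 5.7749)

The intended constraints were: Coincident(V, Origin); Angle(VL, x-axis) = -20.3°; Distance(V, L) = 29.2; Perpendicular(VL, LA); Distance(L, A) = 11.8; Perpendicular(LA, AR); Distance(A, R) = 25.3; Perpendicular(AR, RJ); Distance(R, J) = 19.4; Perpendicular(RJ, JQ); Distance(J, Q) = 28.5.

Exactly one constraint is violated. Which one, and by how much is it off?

Distance(J, Q) = 28.5 — off by 5.80.

V = (0.00, 0.00) ✓; VL at -20.30° ✓; |VL| = 29.20 ✓; ∠(VL, LA) = 90.00° ✓; |LA| = 11.80 ✓; ∠(LA, AR) = 90.00° ✓; |AR| = 25.30 ✓; ∠(AR, RJ) = 90.00° ✓; |RJ| = 19.40 ✓; ∠(RJ, JQ) = 90.00° ✓; |JQ| = 22.70 ✗.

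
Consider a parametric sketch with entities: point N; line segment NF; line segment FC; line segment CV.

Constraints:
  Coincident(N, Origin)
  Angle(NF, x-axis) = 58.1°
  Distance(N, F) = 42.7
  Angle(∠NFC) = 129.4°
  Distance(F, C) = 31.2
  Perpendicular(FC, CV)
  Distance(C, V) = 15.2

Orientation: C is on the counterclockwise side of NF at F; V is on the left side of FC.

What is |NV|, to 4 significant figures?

60.96

N is at the origin; NF runs at 58.1° with length 42.7, so F = 42.7·(cos 58.1°, sin 58.1°) = (22.56, 36.25). ∠NFC = 129.4°, so FC runs at 58.1° + (180° − 129.4°) = 108.7° from the x-axis; with |FC| = 31.2, C = F + 31.2·(cos 108.7°, sin 108.7°) = (12.56, 65.80). FC is perpendicular to CV; with |CV| = 15.2 on the left of FC, V = C + 15.2·(-0.9472, -0.3206) = (-1.836, 60.93). Then |NV| = |V − N| = 60.96.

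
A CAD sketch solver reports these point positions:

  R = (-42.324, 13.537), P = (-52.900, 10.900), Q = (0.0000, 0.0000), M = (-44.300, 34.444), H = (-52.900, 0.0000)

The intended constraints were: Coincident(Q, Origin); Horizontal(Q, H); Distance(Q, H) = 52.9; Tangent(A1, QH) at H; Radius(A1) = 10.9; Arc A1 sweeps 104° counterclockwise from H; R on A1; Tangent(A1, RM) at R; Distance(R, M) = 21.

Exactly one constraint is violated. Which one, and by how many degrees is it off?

Tangent(A1, RM) at R — off by 8.60°.

Q = (0.00, 0.00) ✓; Q.y = 0.00, H.y = 0.00 ✓; |QH| = 52.90 ✓; ∠(PH, HQ) = 90.00° ✓; |PH| = 10.90 ✓; bearing(P→R) − bearing(P→H) = 104.0° ✓; |PR| = 10.90 ✓; ∠(PR, RM) = 98.60° ✗; |RM| = 21.00 ✓.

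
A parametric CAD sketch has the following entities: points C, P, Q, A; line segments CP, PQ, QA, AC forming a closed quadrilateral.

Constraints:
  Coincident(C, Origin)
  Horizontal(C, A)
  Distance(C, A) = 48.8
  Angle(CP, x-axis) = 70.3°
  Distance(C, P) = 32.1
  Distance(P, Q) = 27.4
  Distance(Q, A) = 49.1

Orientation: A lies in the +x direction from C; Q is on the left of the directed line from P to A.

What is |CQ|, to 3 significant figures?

56.9

C is at the origin; CA is horizontal with |CA| = 48.8 and A in +x, so A = (48.8, 0). CP runs at 70.3° with |CP| = 32.1, so P = (10.8, 30.2). Q is determined by |PQ| = 27.4 and |QA| = 49.1 together: it lies at the intersection of circle(P, 27.4) and circle(A, 49.1). With |PA| = 48.5, the foot of the radical line on PA is 7.17 from P and the perpendicular offset is √(27.4² − 7.17²) = 26.4. Taking the left-of-PA solution: Q = (32.9, 46.5).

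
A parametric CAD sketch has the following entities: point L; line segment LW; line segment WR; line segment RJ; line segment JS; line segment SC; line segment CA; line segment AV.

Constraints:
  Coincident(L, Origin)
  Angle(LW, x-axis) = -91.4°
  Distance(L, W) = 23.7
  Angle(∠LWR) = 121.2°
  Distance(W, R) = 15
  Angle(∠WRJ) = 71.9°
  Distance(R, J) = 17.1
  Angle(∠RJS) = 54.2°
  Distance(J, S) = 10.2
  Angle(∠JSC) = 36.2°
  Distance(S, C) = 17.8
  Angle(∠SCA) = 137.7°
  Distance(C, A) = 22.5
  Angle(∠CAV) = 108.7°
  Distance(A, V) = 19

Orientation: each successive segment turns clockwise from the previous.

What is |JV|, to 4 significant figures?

32.40

L is at the origin; LW runs at -91.4° with length 23.7, so W = (-0.5790, -23.69). ∠LWR = 121.2° gives WR at -150.2° from the x-axis; with |WR| = 15.0, R = (-13.60, -31.15). ∠WRJ = 71.9° gives RJ at 101.7° from the x-axis; with |RJ| = 17.1, J = (-17.06, -14.40). ∠RJS = 54.2° gives JS at -24.10° from the x-axis; with |JS| = 10.2, S = (-7.752, -18.57). ∠JSC = 36.2° gives SC at -167.9° from the x-axis; with |SC| = 17.8, C = (-25.16, -22.30). ∠SCA = 137.7° gives CA at 149.8° from the x-axis; with |CA| = 22.5, A = (-44.60, -10.98). ∠CAV = 108.7° gives AV at 78.50° from the x-axis; with |AV| = 19.0, V = (-40.82, 7.638). Then |JV| = |V − J| = 32.40.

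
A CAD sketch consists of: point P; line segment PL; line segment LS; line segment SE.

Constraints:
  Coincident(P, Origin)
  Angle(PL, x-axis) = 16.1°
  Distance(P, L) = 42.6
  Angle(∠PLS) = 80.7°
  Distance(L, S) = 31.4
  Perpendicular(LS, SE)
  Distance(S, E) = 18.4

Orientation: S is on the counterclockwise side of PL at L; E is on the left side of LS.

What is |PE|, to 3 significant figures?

34.1

∠PLS = 80.7°, so LS runs at 16.1° + (180° − 80.7°) = 115° from the x-axis; with |LS| = 31.4, S = L + 31.4·(cos 115°, sin 115°) = (27.5, 40.2). LS ⟂ SE; with |SE| = 18.4 on the left of LS, E = S + 18.4·(-0.903, -0.429) = (10.8, 32.3). Then |PE| = |E − P| = 34.1.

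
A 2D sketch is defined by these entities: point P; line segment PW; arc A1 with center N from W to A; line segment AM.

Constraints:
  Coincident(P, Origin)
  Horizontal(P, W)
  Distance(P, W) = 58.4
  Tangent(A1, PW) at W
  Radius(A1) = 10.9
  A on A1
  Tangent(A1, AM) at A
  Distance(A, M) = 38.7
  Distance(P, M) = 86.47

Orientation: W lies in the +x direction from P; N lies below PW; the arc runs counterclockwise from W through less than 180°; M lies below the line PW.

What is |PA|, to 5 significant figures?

52.263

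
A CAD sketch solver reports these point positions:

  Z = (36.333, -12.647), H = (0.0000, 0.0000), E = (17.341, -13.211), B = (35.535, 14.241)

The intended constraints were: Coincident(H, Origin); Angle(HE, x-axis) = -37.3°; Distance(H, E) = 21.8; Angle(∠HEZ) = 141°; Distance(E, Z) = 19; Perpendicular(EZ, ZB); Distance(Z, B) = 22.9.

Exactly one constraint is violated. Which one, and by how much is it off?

Distance(Z, B) = 22.9 — off by 4.00.

H = (0.00, 0.00) ✓; HE at -37.30° ✓; |HE| = 21.80 ✓; ∠HEZ = 141.0° ✓; |EZ| = 19.00 ✓; ∠(EZ, ZB) = 90.00° ✓; |ZB| = 26.90 ✗.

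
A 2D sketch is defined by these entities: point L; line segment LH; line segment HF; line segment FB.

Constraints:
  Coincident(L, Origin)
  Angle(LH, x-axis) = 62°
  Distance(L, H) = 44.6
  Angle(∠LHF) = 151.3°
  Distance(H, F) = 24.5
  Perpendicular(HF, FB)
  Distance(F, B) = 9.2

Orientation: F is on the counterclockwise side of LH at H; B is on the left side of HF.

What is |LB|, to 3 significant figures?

64.8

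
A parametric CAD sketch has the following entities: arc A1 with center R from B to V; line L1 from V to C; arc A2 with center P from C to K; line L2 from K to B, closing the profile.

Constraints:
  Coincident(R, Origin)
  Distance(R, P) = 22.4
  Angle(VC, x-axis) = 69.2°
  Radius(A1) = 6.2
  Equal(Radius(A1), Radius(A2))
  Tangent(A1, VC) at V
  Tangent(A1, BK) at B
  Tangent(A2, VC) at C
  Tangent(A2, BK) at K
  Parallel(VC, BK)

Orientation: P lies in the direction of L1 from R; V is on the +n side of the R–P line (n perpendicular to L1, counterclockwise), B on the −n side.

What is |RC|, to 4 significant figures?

23.24

The slot axis is L1's direction at 69.2°, so u = (cos 69.2°, sin 69.2°) = (0.3551, 0.9348) and n = (−sin 69.2°, cos 69.2°) = (-0.9348, 0.3551). R is at the origin and P lies 22.4 along u from R, so P = 22.4·u = (7.954, 20.94). Tangency of A1 to both parallel lines with radius 6.2 puts V and B at R ± 6.2·n: V = (-5.796, 2.202), B = (5.796, -2.202). Equal radii place C and K the same way about P: C = P + 6.2·n = (2.158, 23.14), K = P − 6.2·n = (13.75, 18.74). Then |RC| = |C − R| = 23.24.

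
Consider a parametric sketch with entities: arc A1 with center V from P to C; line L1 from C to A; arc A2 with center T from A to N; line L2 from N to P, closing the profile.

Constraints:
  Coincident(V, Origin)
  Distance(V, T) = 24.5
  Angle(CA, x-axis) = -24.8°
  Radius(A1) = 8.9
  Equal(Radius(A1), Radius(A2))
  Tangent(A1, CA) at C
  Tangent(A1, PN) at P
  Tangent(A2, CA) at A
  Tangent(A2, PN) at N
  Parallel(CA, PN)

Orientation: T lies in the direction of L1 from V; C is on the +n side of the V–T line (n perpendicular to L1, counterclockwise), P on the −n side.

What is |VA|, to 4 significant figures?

26.07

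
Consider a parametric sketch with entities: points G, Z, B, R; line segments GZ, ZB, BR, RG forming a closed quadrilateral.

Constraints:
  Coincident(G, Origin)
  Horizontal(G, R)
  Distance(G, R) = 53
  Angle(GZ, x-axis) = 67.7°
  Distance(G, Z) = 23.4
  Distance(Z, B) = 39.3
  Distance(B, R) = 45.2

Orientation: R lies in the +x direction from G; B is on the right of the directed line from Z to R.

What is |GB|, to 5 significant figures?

20.922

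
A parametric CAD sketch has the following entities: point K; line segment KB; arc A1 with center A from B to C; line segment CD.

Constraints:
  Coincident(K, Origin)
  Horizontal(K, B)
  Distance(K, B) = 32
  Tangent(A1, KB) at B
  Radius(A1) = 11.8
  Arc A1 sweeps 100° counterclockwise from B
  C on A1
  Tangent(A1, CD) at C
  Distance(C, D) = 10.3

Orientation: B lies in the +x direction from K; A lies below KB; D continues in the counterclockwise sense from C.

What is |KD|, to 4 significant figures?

32.67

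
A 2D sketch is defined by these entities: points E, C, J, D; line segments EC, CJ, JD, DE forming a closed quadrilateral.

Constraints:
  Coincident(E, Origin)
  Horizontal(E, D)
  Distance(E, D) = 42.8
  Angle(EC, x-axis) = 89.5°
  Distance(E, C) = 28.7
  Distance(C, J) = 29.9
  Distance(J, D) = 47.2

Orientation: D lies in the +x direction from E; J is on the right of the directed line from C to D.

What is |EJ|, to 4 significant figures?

4.472

E is at the origin; E and D share the same y with |ED| = 42.8 and D in +x, so D = (42.8, 0). EC runs at 89.5° with |EC| = 28.7, so C = (0.2505, 28.70). J is determined by |CJ| = 29.9 and |JD| = 47.2 together: it lies at the intersection of circle(C, 29.9) and circle(D, 47.2). With |CD| = 51.32, the foot of the radical line on CD is 12.67 from C and the perpendicular offset is √(29.9² − 12.67²) = 27.08. Taking the right-of-CD solution: J = (-4.393, -0.8384).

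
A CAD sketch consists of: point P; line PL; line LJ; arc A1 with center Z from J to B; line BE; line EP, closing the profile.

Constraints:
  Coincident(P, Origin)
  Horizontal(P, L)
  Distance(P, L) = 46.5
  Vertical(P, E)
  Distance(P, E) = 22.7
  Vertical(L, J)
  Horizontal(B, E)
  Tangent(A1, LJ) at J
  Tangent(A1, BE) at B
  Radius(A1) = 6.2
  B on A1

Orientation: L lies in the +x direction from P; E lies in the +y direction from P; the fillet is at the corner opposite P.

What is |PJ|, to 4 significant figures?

49.34

P is at the origin; PL is horizontal with |PL| = 46.5 and L on the +x side, so L = (46.50, 0.000). P and E share the same x with |PE| = 22.7 and E on the +y side, so E = (0.000, 22.70). The virtual corner opposite P is at (46.50, 22.70). The tangent condition forces ZJ to be normal to LJ and since A1 is tangent to BE there, ZB ⟂ BE, with radius 6.2, so the center Z sits 6.2 in from both sides at Z = (40.30, 16.50). That places the tangent points at J = (46.50, 16.50) on LJ and B = (40.30, 22.70) on BE. Then |PJ| = |J − P| = 49.34.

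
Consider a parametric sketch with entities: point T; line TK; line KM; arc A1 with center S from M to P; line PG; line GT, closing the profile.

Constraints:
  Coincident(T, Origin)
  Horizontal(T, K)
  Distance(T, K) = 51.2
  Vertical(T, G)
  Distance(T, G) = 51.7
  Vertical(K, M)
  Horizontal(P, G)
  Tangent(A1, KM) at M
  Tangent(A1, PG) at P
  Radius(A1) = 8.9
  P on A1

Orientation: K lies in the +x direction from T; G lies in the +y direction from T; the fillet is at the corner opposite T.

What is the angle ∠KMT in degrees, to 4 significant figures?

50.11°

T is at the origin; TK is horizontal with |TK| = 51.2 and K on the +x side, so K = (51.20, 0.000). T and G share the same x with |TG| = 51.7 and G on the +y side, so G = (0.000, 51.70). The virtual corner opposite T is at (51.20, 51.70). A1 meets KM tangentially, so SM is at right angles to KM and tangency of A1 to PG means the radius SP is perpendicular to PG, with radius 8.9, so the center S sits 8.9 in from both sides at S = (42.30, 42.80). That places the tangent points at M = (51.20, 42.80) on KM and P = (42.30, 51.70) on PG. Then cos ∠KMT = MK·MT / (|MK||MT|), giving 50.11°.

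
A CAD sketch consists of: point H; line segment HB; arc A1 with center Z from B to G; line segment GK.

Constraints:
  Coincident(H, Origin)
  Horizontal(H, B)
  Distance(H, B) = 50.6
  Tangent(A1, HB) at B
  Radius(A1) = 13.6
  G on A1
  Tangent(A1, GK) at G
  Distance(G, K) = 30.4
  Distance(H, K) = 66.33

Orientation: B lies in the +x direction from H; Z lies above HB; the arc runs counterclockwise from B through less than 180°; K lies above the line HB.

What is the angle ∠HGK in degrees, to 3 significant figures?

78.0°

Checks: |ZG| = 13.60 ✓; ∠(ZG, GK) = 90.00° ✓; |GK| = 30.40 ✓; |HK| = 66.33 ✓.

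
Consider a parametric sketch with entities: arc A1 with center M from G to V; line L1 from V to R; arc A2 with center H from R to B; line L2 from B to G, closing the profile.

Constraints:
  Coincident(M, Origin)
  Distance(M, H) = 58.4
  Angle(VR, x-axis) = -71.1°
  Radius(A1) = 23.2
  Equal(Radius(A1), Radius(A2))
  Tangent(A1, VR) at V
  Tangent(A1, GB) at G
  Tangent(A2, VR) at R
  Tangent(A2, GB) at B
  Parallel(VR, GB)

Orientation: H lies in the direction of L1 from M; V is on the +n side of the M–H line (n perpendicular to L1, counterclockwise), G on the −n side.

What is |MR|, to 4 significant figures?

62.84

The slot axis is L1's direction at -71.1°, so u = (cos -71.1°, sin -71.1°) = (0.3239, -0.9461) and n = (−sin -71.1°, cos -71.1°) = (0.9461, 0.3239). M is at the origin and H lies 58.4 along u from M, so H = 58.4·u = (18.92, -55.25). Tangency of A1 to both parallel lines with radius 23.2 puts V and G at M ± 23.2·n: V = (21.95, 7.515), G = (-21.95, -7.515). Equal radii place R and B the same way about H: R = H + 23.2·n = (40.87, -47.74), B = H − 23.2·n = (-3.032, -62.77). Then |MR| = |R − M| = 62.84.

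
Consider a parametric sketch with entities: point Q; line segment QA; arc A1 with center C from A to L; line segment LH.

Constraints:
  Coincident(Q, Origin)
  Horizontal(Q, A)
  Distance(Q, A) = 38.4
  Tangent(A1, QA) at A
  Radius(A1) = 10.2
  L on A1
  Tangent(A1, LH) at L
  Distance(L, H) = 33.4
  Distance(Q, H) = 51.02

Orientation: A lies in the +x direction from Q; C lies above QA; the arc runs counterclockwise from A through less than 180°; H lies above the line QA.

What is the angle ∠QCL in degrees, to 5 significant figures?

158.99°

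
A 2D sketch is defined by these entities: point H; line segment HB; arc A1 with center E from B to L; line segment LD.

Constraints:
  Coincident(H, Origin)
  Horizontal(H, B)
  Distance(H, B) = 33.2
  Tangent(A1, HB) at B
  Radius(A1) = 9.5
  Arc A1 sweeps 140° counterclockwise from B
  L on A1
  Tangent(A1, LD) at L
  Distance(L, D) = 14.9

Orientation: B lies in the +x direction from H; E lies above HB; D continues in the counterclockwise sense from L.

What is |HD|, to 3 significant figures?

38.4

On A1, B sits at bearing -90° from E; a 140° counterclockwise sweep puts L at bearing 50°, so L = E + 9.5·(cos 50°, sin 50°) = (39.3, 16.8). A1 meets LD tangentially, so EL is at right angles to LD, so LD runs along (−sin 50°, cos 50°); with |LD| = 14.9, D = (27.9, 26.4). Then |HD| = |D − H| = 38.4.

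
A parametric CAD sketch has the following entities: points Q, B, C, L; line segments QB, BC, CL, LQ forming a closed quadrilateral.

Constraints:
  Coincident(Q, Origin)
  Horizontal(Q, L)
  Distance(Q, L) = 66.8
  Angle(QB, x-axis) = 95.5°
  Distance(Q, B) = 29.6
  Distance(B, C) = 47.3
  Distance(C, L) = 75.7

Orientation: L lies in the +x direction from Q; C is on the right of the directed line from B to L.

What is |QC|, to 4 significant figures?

18.94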